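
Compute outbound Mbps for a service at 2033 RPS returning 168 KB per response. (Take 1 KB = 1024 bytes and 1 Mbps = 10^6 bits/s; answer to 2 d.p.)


Formula: Mbps = payload_bytes * RPS * 8 / 1e6
Payload per request = 168 KB = 168 * 1024 = 172032 bytes
Total bytes/sec = 172032 * 2033 = 349741056
Total bits/sec = 349741056 * 8 = 2797928448
Mbps = 2797928448 / 1e6 = 2797.93

2797.93 Mbps


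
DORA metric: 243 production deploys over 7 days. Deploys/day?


Formula: deployments per day = releases / days
= 243 / 7
= 34.714 deploys/day
(equivalently, 243.0 deploys/week)

34.714 deploys/day


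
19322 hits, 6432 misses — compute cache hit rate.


Formula: hit rate = hits / (hits + misses) * 100
hit rate = 19322 / (19322 + 6432) * 100
hit rate = 19322 / 25754 * 100
hit rate = 75.03%

75.03%


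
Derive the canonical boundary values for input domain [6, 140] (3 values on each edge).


Range: [6, 140]
Boundaries: just below min, min, min+1, max-1, max, just above max
Values: [5, 6, 7, 139, 140, 141]

[5, 6, 7, 139, 140, 141]


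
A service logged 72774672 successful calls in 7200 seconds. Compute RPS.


Formula: throughput = requests / seconds
throughput = 72774672 / 7200
throughput = 10107.59 requests/second

10107.59 requests/second


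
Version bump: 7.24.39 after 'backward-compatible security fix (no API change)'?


Current: 7.24.39
Change category: 'backward-compatible security fix (no API change)' → patch bump
SemVer rule: patch bump → increment PATCH (MAJOR and MINOR unchanged)
New: 7.24.40

7.24.40


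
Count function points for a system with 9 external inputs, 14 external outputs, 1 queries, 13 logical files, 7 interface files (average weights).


UFP = EI*4 + EO*5 + EQ*4 + ILF*10 + EIF*7
UFP = 9*4 + 14*5 + 1*4 + 13*10 + 7*7
UFP = 36 + 70 + 4 + 130 + 49
UFP = 289

289


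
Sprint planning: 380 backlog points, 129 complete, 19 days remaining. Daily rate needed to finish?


Formula: Required rate = Remaining points / Days left
Remaining = 380 - 129 = 251 points
Required rate = 251 / 19 = 13.21 points/day

13.21 points/day


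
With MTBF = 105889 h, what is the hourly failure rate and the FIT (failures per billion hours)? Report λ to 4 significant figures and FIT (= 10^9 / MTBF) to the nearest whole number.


Formula: λ = 1 / MTBF; FIT = λ × 1e9 = 1e9 / MTBF
λ = 1 / 105889 ≈ 9.444e-06 failures/hour
FIT = 1e9 / 105889 ≈ 9444 failures per 1e9 hours (nearest whole number)

λ = 9.444e-06 /h, FIT = 9444


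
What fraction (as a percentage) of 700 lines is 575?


Coverage = covered / total * 100
Coverage = 575 / 700 * 100
Coverage = 82.14%

82.14%


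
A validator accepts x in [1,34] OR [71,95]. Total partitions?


Valid ranges: [1,34] and [71,95]
Class 1: x < 1 — invalid
Class 2: 1 ≤ x ≤ 34 — valid
Class 3: 34 < x < 71 — invalid (gap between ranges)
Class 4: 71 ≤ x ≤ 95 — valid
Class 5: x > 95 — invalid
Total equivalence classes: 5

5 equivalence classes


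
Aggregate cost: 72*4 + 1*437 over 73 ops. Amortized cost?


Formula: Amortized cost = Total cost / Operations
Total cost = (72 * 4) + (1 * 437)
Total cost = 288 + 437 = 725
Amortized = 725 / 73 = 9.9315

9.9315


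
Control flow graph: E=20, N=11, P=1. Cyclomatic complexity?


Formula: V(G) = E - N + 2P
V(G) = 20 - 11 + 2*1
V(G) = 9 + 2
V(G) = 11

11


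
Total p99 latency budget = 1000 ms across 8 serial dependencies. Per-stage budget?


Formula: per_stage = total_budget / stages
per_stage = 1000 / 8
per_stage = 125.0 ms

125.0 ms


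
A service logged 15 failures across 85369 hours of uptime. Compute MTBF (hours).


Formula: MTBF = Total operating time / Number of failures
MTBF = 85369 / 15
MTBF = 5691.27 hours

5691.27 hours


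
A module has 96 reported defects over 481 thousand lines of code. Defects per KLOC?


Defect density = defects / KLOC
Defect density = 96 / 481
Defect density = 0.2 defects/KLOC

0.2 defects/KLOC


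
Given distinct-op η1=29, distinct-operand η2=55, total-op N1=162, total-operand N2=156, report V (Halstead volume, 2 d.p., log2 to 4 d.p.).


Formula: V = N * log2(η), where N = N1 + N2 and η = η1 + η2
η = 29 + 55 = 84
N = 162 + 156 = 318
log2(84) ≈ 6.3923
V = 318 * 6.3923 = 2032.75

2032.75


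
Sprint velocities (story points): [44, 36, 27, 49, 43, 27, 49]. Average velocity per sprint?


Formula: Avg velocity = Total points / Number of sprints
Points: [44, 36, 27, 49, 43, 27, 49]
Sum = 44 + 36 + 27 + 49 + 43 + 27 + 49 = 275
Avg velocity = 275 / 7 = 39.29 points/sprint

39.29 points/sprint


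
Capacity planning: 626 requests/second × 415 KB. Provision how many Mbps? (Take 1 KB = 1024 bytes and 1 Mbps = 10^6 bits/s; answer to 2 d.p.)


Formula: Mbps = payload_bytes * RPS * 8 / 1e6
Payload per request = 415 KB = 415 * 1024 = 424960 bytes
Total bytes/sec = 424960 * 626 = 266024960
Total bits/sec = 266024960 * 8 = 2128199680
Mbps = 2128199680 / 1e6 = 2128.2

2128.2 Mbps


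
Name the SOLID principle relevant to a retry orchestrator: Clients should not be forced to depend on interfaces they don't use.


This describes the Interface Segregation Principle (ISP)

Interface Segregation Principle (ISP)


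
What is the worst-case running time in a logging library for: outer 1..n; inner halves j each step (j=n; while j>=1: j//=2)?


Reasoning: n times log n
Complexity: O(n log n)

O(n log n)


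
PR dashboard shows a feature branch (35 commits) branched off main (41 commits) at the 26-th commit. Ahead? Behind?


Common ancestor: commit #26
feature commits after divergence: 35 - 26 = 9
main commits after divergence: 41 - 26 = 15
feature is 9 commits ahead of main
main is 15 commits ahead of feature

feature ahead: 9, main ahead: 15


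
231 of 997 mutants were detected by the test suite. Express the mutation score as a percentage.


Mutation score = killed / total * 100
Mutation score = 231 / 997 * 100
Mutation score = 23.17%

23.17%


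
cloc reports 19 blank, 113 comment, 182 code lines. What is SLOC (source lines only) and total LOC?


Total LOC = blank + comment + code
Total LOC = 19 + 113 + 182 = 314
SLOC (source only) = code = 182

Total LOC: 314, SLOC: 182


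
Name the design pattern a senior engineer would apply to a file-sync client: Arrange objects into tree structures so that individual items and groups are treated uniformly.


This matches the Composite pattern

Composite


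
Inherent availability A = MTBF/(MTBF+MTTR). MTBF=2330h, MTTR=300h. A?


Availability = MTBF / (MTBF + MTTR)
Availability = 2330 / (2330 + 300)
Availability = 2330 / 2630
Availability = 88.5932%

88.5932%


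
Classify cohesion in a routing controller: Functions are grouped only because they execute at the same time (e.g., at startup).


Reasoning: Related by timing only
Type: Temporal cohesion

Temporal cohesion


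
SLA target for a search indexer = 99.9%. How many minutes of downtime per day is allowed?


Formula: allowed downtime = period * (100 - SLA) / 100
Period (day) = 1440 minutes
Unavailability fraction = (100 - 99.9) / 100
Allowed downtime = 1440 * (100 - 99.9) / 100
Allowed downtime = 1.44 minutes

1.44 minutes


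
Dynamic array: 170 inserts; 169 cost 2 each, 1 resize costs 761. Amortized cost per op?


Formula: Amortized cost = Total cost / Operations
Total cost = (169 * 2) + (1 * 761)
Total cost = 338 + 761 = 1099
Amortized = 1099 / 170 = 6.4647

6.4647


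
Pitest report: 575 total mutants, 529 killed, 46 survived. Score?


Mutation score = killed / total * 100
Mutation score = 529 / 575 * 100
Mutation score = 92.0%

92.0%


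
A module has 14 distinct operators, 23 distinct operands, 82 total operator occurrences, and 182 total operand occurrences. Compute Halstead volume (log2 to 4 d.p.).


Formula: V = N * log2(η), where N = N1 + N2 and η = η1 + η2
η = 14 + 23 = 37
N = 82 + 182 = 264
log2(37) ≈ 5.2095
V = 264 * 5.2095 = 1375.31

1375.31


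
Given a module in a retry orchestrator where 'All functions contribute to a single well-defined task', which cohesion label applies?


Reasoning: Best: single purpose
Type: Functional cohesion

Functional cohesion


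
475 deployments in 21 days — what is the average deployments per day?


Formula: deployments per day = releases / days
= 475 / 21
= 22.619 deploys/day
(equivalently, 158.33 deploys/week)

22.619 deploys/day


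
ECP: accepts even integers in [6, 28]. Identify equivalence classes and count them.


Constraint: even integers in [6, 28]
Class 1: x < 6 — out-of-range invalid
Class 2: x in [6,28] but odd — wrong type invalid
Class 3: x in [6,28] and even — valid
Class 4: x > 28 — out-of-range invalid
Total equivalence classes: 4

4 equivalence classes


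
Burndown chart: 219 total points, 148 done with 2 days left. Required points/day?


Formula: Required rate = Remaining points / Days left
Remaining = 219 - 148 = 71 points
Required rate = 71 / 2 = 35.5 points/day

35.5 points/day


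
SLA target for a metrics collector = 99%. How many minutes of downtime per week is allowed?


Formula: allowed downtime = period * (100 - SLA) / 100
Period (week) = 10080 minutes
Unavailability fraction = (100 - 99.0) / 100
Allowed downtime = 10080 * (100 - 99.0) / 100
Allowed downtime = 100.8 minutes

100.8 minutes


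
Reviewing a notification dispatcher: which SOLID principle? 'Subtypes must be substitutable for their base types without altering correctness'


This describes the Liskov Substitution Principle (LSP)

Liskov Substitution Principle (LSP)


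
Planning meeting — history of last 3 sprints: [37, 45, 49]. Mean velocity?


Formula: Avg velocity = Total points / Number of sprints
Points: [37, 45, 49]
Sum = 37 + 45 + 49 = 131
Avg velocity = 131 / 3 = 43.67 points/sprint

43.67 points/sprint


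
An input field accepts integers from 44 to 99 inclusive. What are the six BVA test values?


Range: [44, 99]
Boundaries: just below min, min, min+1, max-1, max, just above max
Values: [43, 44, 45, 98, 99, 100]

[43, 44, 45, 98, 99, 100]


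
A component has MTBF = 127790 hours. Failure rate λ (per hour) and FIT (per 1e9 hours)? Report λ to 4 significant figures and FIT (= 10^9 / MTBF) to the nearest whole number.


Formula: λ = 1 / MTBF; FIT = λ × 1e9 = 1e9 / MTBF
λ = 1 / 127790 ≈ 7.825e-06 failures/hour
FIT = 1e9 / 127790 ≈ 7825 failures per 1e9 hours (nearest whole number)

λ = 7.825e-06 /h, FIT = 7825


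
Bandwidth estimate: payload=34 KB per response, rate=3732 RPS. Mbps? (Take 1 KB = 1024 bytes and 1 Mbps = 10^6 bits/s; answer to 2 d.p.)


Formula: Mbps = payload_bytes * RPS * 8 / 1e6
Payload per request = 34 KB = 34 * 1024 = 34816 bytes
Total bytes/sec = 34816 * 3732 = 129933312
Total bits/sec = 129933312 * 8 = 1039466496
Mbps = 1039466496 / 1e6 = 1039.47

1039.47 Mbps


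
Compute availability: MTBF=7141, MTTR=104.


Availability = MTBF / (MTBF + MTTR)
Availability = 7141 / (7141 + 104)
Availability = 7141 / 7245
Availability = 98.5645%

98.5645%


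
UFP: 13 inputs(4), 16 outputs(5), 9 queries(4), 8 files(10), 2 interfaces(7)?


UFP = EI*4 + EO*5 + EQ*4 + ILF*10 + EIF*7
UFP = 13*4 + 16*5 + 9*4 + 8*10 + 2*7
UFP = 52 + 80 + 36 + 80 + 14
UFP = 262

262


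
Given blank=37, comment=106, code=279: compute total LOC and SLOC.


Total LOC = blank + comment + code
Total LOC = 37 + 106 + 279 = 422
SLOC (source only) = code = 279

Total LOC: 422, SLOC: 279


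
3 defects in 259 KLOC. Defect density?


Defect density = defects / KLOC
Defect density = 3 / 259
Defect density = 0.012 defects/KLOC

0.012 defects/KLOC


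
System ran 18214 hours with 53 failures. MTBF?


Formula: MTBF = Total operating time / Number of failures
MTBF = 18214 / 53
MTBF = 343.66 hours

343.66 hours


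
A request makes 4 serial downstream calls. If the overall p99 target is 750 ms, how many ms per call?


Formula: per_stage = total_budget / stages
per_stage = 750 / 4
per_stage = 187.5 ms

187.5 ms


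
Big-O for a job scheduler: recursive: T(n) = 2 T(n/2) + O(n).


Reasoning: master theorem case 2 (merge-sort recurrence)
Complexity: O(n log n)

O(n log n)


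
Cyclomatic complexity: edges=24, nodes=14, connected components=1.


Formula: V(G) = E - N + 2P
V(G) = 24 - 14 + 2*1
V(G) = 10 + 2
V(G) = 12

12


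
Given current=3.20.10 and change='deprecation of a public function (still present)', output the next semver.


Current: 3.20.10
Change category: 'deprecation of a public function (still present)' → minor bump
SemVer rule: minor bump → increment MINOR, reset PATCH to 0 (MAJOR unchanged)
New: 3.21.0

3.21.0


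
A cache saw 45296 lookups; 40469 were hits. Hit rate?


Formula: hit rate = hits / (hits + misses) * 100
hit rate = 40469 / (40469 + 4827) * 100
hit rate = 40469 / 45296 * 100
hit rate = 89.34%

89.34%


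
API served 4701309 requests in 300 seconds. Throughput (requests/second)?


Formula: throughput = requests / seconds
throughput = 4701309 / 300
throughput = 15671.03 requests/second

15671.03 requests/second


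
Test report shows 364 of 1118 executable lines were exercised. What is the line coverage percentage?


Coverage = covered / total * 100
Coverage = 364 / 1118 * 100
Coverage = 32.56%

32.56%


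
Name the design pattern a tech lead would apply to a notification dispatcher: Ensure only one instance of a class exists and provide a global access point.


This matches the Singleton pattern

Singleton


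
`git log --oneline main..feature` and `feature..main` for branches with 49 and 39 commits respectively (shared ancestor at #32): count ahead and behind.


Common ancestor: commit #32
feature commits after divergence: 49 - 32 = 17
main commits after divergence: 39 - 32 = 7
feature is 17 commits ahead of main
main is 7 commits ahead of feature

feature ahead: 17, main ahead: 7


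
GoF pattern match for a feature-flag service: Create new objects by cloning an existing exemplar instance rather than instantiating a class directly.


This matches the Prototype pattern

Prototype


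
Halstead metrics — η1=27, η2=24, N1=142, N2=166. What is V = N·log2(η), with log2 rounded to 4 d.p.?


Formula: V = N * log2(η), where N = N1 + N2 and η = η1 + η2
η = 27 + 24 = 51
N = 142 + 166 = 308
log2(51) ≈ 5.6724
V = 308 * 5.6724 = 1747.10

1747.10


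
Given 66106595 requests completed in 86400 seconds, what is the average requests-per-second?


Formula: throughput = requests / seconds
throughput = 66106595 / 86400
throughput = 765.12 requests/second

765.12 requests/second


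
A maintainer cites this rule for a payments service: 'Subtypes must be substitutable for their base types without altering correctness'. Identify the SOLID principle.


This describes the Liskov Substitution Principle (LSP)

Liskov Substitution Principle (LSP)


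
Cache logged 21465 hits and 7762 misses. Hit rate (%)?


Formula: hit rate = hits / (hits + misses) * 100
hit rate = 21465 / (21465 + 7762) * 100
hit rate = 21465 / 29227 * 100
hit rate = 73.44%

73.44%


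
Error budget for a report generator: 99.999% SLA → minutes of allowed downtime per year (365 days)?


Formula: allowed downtime = period * (100 - SLA) / 100
Period (year (365 days)) = 525600 minutes
Unavailability fraction = (100 - 99.999) / 100
Allowed downtime = 525600 * (100 - 99.999) / 100
Allowed downtime = 5.256 minutes

5.256 minutes


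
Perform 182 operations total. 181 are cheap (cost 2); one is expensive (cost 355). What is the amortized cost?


Formula: Amortized cost = Total cost / Operations
Total cost = (181 * 2) + (1 * 355)
Total cost = 362 + 355 = 717
Amortized = 717 / 182 = 3.9396

3.9396


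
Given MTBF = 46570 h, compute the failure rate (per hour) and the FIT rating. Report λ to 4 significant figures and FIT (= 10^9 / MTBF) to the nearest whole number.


Formula: λ = 1 / MTBF; FIT = λ × 1e9 = 1e9 / MTBF
λ = 1 / 46570 ≈ 2.147e-05 failures/hour
FIT = 1e9 / 46570 ≈ 21473 failures per 1e9 hours (nearest whole number)

λ = 2.147e-05 /h, FIT = 21473


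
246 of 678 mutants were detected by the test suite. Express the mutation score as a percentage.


Mutation score = killed / total * 100
Mutation score = 246 / 678 * 100
Mutation score = 36.28%

36.28%


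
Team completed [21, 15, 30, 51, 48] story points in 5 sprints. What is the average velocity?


Formula: Avg velocity = Total points / Number of sprints
Points: [21, 15, 30, 51, 48]
Sum = 21 + 15 + 30 + 51 + 48 = 165
Avg velocity = 165 / 5 = 33.0 points/sprint

33.0 points/sprint


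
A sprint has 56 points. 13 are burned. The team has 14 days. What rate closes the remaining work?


Formula: Required rate = Remaining points / Days left
Remaining = 56 - 13 = 43 points
Required rate = 43 / 14 = 3.07 points/day

3.07 points/day


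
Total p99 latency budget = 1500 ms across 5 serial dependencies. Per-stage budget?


Formula: per_stage = total_budget / stages
per_stage = 1500 / 5
per_stage = 300.0 ms

300.0 ms


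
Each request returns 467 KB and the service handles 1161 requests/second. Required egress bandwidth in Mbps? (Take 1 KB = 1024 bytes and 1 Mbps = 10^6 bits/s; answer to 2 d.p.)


Formula: Mbps = payload_bytes * RPS * 8 / 1e6
Payload per request = 467 KB = 467 * 1024 = 478208 bytes
Total bytes/sec = 478208 * 1161 = 555199488
Total bits/sec = 555199488 * 8 = 4441595904
Mbps = 4441595904 / 1e6 = 4441.6

4441.6 Mbps


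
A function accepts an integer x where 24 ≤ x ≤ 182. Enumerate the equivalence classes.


Valid range: [24, 182]
Class 1: x < 24 — invalid
Class 2: 24 ≤ x ≤ 182 — valid
Class 3: x > 182 — invalid
Total equivalence classes: 3

3 equivalence classes


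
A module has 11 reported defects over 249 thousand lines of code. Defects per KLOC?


Defect density = defects / KLOC
Defect density = 11 / 249
Defect density = 0.044 defects/KLOC

0.044 defects/KLOC


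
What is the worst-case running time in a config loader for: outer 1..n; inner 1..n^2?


Reasoning: n times n^2
Complexity: O(n^3)

O(n^3)


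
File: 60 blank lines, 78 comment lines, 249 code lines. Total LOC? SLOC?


Total LOC = blank + comment + code
Total LOC = 60 + 78 + 249 = 387
SLOC (source only) = code = 249

Total LOC: 387, SLOC: 249


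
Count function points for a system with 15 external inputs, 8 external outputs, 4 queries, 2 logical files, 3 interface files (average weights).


UFP = EI*4 + EO*5 + EQ*4 + ILF*10 + EIF*7
UFP = 15*4 + 8*5 + 4*4 + 2*10 + 3*7
UFP = 60 + 40 + 16 + 20 + 21
UFP = 157

157


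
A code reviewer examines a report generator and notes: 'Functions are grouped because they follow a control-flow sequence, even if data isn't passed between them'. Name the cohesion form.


Reasoning: Grouped by order of execution within a routine, not by data flow
Type: Procedural cohesion

Procedural cohesion


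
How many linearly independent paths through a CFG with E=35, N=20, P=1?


Formula: V(G) = E - N + 2P
V(G) = 35 - 20 + 2*1
V(G) = 15 + 2
V(G) = 17

17


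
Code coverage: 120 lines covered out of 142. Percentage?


Coverage = covered / total * 100
Coverage = 120 / 142 * 100
Coverage = 84.51%

84.51%


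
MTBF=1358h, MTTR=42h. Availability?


Availability = MTBF / (MTBF + MTTR)
Availability = 1358 / (1358 + 42)
Availability = 1358 / 1400
Availability = 97.0%

97.0%


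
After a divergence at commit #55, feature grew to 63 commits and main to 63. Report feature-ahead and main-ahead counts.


Common ancestor: commit #55
feature commits after divergence: 63 - 55 = 8
main commits after divergence: 63 - 55 = 8
feature is 8 commits ahead of main
main is 8 commits ahead of feature

feature ahead: 8, main ahead: 8


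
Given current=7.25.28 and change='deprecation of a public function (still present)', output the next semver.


Current: 7.25.28
Change category: 'deprecation of a public function (still present)' → minor bump
SemVer rule: minor bump → increment MINOR, reset PATCH to 0 (MAJOR unchanged)
New: 7.26.0

7.26.0


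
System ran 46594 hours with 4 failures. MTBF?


Formula: MTBF = Total operating time / Number of failures
MTBF = 46594 / 4
MTBF = 11648.5 hours

11648.5 hours


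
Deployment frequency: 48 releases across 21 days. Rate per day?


Formula: deployments per day = releases / days
= 48 / 21
= 2.286 deploys/day
(equivalently, 16.0 deploys/week)

2.286 deploys/day


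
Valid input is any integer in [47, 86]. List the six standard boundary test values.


Range: [47, 86]
Boundaries: just below min, min, min+1, max-1, max, just above max
Values: [46, 47, 48, 85, 86, 87]

[46, 47, 48, 85, 86, 87]


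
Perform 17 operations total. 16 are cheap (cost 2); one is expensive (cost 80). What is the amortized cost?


Formula: Amortized cost = Total cost / Operations
Total cost = (16 * 2) + (1 * 80)
Total cost = 32 + 80 = 112
Amortized = 112 / 17 = 6.5882

6.5882


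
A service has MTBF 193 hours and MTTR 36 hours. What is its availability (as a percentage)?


Availability = MTBF / (MTBF + MTTR)
Availability = 193 / (193 + 36)
Availability = 193 / 229
Availability = 84.2795%

84.2795%


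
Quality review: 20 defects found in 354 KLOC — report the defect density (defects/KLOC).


Defect density = defects / KLOC
Defect density = 20 / 354
Defect density = 0.056 defects/KLOC

0.056 defects/KLOC


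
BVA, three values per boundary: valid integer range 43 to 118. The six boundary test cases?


Range: [43, 118]
Boundaries: just below min, min, min+1, max-1, max, just above max
Values: [42, 43, 44, 117, 118, 119]

[42, 43, 44, 117, 118, 119]


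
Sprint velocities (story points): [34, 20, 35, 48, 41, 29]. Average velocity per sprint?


Formula: Avg velocity = Total points / Number of sprints
Points: [34, 20, 35, 48, 41, 29]
Sum = 34 + 20 + 35 + 48 + 41 + 29 = 207
Avg velocity = 207 / 6 = 34.5 points/sprint

34.5 points/sprint


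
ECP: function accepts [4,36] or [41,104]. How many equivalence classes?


Valid ranges: [4,36] and [41,104]
Class 1: x < 4 — invalid
Class 2: 4 ≤ x ≤ 36 — valid
Class 3: 36 < x < 41 — invalid (gap between ranges)
Class 4: 41 ≤ x ≤ 104 — valid
Class 5: x > 104 — invalid
Total equivalence classes: 5

5 equivalence classes


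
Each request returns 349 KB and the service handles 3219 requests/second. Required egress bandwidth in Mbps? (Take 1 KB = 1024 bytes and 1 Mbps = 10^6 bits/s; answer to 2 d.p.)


Formula: Mbps = payload_bytes * RPS * 8 / 1e6
Payload per request = 349 KB = 349 * 1024 = 357376 bytes
Total bytes/sec = 357376 * 3219 = 1150393344
Total bits/sec = 1150393344 * 8 = 9203146752
Mbps = 9203146752 / 1e6 = 9203.15

9203.15 Mbps


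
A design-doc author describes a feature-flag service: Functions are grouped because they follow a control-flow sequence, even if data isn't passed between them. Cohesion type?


Reasoning: Grouped by order of execution within a routine, not by data flow
Type: Procedural cohesion

Procedural cohesion


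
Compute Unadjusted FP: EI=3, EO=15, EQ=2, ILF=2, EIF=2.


UFP = EI*4 + EO*5 + EQ*4 + ILF*10 + EIF*7
UFP = 3*4 + 15*5 + 2*4 + 2*10 + 2*7
UFP = 12 + 75 + 8 + 20 + 14
UFP = 129

129


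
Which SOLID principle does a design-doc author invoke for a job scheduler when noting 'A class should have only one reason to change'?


This describes the Single Responsibility Principle (SRP)

Single Responsibility Principle (SRP)


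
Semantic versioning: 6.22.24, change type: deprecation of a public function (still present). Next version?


Current: 6.22.24
Change category: 'deprecation of a public function (still present)' → minor bump
SemVer rule: minor bump → increment MINOR, reset PATCH to 0 (MAJOR unchanged)
New: 6.23.0

6.23.0


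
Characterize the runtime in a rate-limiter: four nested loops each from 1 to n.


Reasoning: four levels of nesting
Complexity: O(n^4)

O(n^4)


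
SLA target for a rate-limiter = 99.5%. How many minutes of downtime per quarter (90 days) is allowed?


Formula: allowed downtime = period * (100 - SLA) / 100
Period (quarter (90 days)) = 129600 minutes
Unavailability fraction = (100 - 99.5) / 100
Allowed downtime = 129600 * (100 - 99.5) / 100
Allowed downtime = 648.0 minutes

648.0 minutes


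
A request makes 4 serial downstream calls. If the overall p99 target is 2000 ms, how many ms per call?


Formula: per_stage = total_budget / stages
per_stage = 2000 / 4
per_stage = 500.0 ms

500.0 ms


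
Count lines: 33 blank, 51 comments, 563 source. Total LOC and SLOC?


Total LOC = blank + comment + code
Total LOC = 33 + 51 + 563 = 647
SLOC (source only) = code = 563

Total LOC: 647, SLOC: 563


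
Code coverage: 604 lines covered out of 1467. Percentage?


Coverage = covered / total * 100
Coverage = 604 / 1467 * 100
Coverage = 41.17%

41.17%


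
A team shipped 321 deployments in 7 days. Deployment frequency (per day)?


Formula: deployments per day = releases / days
= 321 / 7
= 45.857 deploys/day
(equivalently, 321.0 deploys/week)

45.857 deploys/day


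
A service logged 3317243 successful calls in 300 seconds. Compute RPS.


Formula: throughput = requests / seconds
throughput = 3317243 / 300
throughput = 11057.48 requests/second

11057.48 requests/second


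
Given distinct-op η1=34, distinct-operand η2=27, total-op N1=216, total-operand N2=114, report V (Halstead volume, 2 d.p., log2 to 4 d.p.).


Formula: V = N * log2(η), where N = N1 + N2 and η = η1 + η2
η = 34 + 27 = 61
N = 216 + 114 = 330
log2(61) ≈ 5.9307
V = 330 * 5.9307 = 1957.13

1957.13


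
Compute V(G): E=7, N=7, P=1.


Formula: V(G) = E - N + 2P
V(G) = 7 - 7 + 2*1
V(G) = 0 + 2
V(G) = 2

2


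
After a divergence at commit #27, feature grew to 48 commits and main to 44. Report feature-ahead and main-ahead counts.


Common ancestor: commit #27
feature commits after divergence: 48 - 27 = 21
main commits after divergence: 44 - 27 = 17
feature is 21 commits ahead of main
main is 17 commits ahead of feature

feature ahead: 21, main ahead: 17


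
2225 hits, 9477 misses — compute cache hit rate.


Formula: hit rate = hits / (hits + misses) * 100
hit rate = 2225 / (2225 + 9477) * 100
hit rate = 2225 / 11702 * 100
hit rate = 19.01%

19.01%


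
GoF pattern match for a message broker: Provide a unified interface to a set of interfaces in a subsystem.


This matches the Facade pattern

Facade


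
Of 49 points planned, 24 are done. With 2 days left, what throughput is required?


Formula: Required rate = Remaining points / Days left
Remaining = 49 - 24 = 25 points
Required rate = 25 / 2 = 12.5 points/day

12.5 points/day


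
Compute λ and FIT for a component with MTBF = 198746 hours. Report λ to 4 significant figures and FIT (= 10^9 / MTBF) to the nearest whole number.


Formula: λ = 1 / MTBF; FIT = λ × 1e9 = 1e9 / MTBF
λ = 1 / 198746 ≈ 5.032e-06 failures/hour
FIT = 1e9 / 198746 ≈ 5032 failures per 1e9 hours (nearest whole number)

λ = 5.032e-06 /h, FIT = 5032


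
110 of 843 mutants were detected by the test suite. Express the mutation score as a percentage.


Mutation score = killed / total * 100
Mutation score = 110 / 843 * 100
Mutation score = 13.05%

13.05%


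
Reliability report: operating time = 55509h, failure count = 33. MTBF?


Formula: MTBF = Total operating time / Number of failures
MTBF = 55509 / 33
MTBF = 1682.09 hours

1682.09 hours


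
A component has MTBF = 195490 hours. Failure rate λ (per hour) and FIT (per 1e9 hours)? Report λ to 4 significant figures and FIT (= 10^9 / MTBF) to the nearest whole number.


Formula: λ = 1 / MTBF; FIT = λ × 1e9 = 1e9 / MTBF
λ = 1 / 195490 ≈ 5.115e-06 failures/hour
FIT = 1e9 / 195490 ≈ 5115 failures per 1e9 hours (nearest whole number)

λ = 5.115e-06 /h, FIT = 5115


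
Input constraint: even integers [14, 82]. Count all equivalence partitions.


Constraint: even integers in [14, 82]
Class 1: x < 14 — out-of-range invalid
Class 2: x in [14,82] but odd — wrong type invalid
Class 3: x in [14,82] and even — valid
Class 4: x > 82 — out-of-range invalid
Total equivalence classes: 4

4 equivalence classes


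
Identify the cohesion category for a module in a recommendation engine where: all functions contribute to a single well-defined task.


Reasoning: Best: single purpose
Type: Functional cohesion

Functional cohesion


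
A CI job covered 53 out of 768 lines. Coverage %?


Coverage = covered / total * 100
Coverage = 53 / 768 * 100
Coverage = 6.9%

6.9%


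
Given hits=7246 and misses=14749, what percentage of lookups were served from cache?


Formula: hit rate = hits / (hits + misses) * 100
hit rate = 7246 / (7246 + 14749) * 100
hit rate = 7246 / 21995 * 100
hit rate = 32.94%

32.94%


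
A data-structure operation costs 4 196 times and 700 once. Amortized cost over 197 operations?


Formula: Amortized cost = Total cost / Operations
Total cost = (196 * 4) + (1 * 700)
Total cost = 784 + 700 = 1484
Amortized = 1484 / 197 = 7.533

7.533


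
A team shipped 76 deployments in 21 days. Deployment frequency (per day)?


Formula: deployments per day = releases / days
= 76 / 21
= 3.619 deploys/day
(equivalently, 25.33 deploys/week)

3.619 deploys/day


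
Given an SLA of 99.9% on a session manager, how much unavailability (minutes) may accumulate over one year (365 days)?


Formula: allowed downtime = period * (100 - SLA) / 100
Period (year (365 days)) = 525600 minutes
Unavailability fraction = (100 - 99.9) / 100
Allowed downtime = 525600 * (100 - 99.9) / 100
Allowed downtime = 525.6 minutes

525.6 minutes


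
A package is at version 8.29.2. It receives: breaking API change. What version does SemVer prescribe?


Current: 8.29.2
Change category: 'breaking API change' → major bump
SemVer rule: major bump → increment MAJOR, reset MINOR and PATCH to 0
New: 9.0.0

9.0.0


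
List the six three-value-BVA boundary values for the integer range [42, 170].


Range: [42, 170]
Boundaries: just below min, min, min+1, max-1, max, just above max
Values: [41, 42, 43, 169, 170, 171]

[41, 42, 43, 169, 170, 171]


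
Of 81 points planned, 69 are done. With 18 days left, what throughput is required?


Formula: Required rate = Remaining points / Days left
Remaining = 81 - 69 = 12 points
Required rate = 12 / 18 = 0.67 points/day

0.67 points/day


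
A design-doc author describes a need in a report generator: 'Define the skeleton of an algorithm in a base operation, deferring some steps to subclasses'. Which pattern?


This matches the Template Method pattern

Template Method


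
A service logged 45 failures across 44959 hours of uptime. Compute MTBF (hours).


Formula: MTBF = Total operating time / Number of failures
MTBF = 44959 / 45
MTBF = 999.09 hours

999.09 hours


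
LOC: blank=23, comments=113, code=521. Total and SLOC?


Total LOC = blank + comment + code
Total LOC = 23 + 113 + 521 = 657
SLOC (source only) = code = 521

Total LOC: 657, SLOC: 521


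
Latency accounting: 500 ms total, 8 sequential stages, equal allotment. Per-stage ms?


Formula: per_stage = total_budget / stages
per_stage = 500 / 8
per_stage = 62.5 ms

62.5 ms


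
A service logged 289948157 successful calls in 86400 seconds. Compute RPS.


Formula: throughput = requests / seconds
throughput = 289948157 / 86400
throughput = 3355.88 requests/second

3355.88 requests/second


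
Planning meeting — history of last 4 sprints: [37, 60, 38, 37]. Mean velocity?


Formula: Avg velocity = Total points / Number of sprints
Points: [37, 60, 38, 37]
Sum = 37 + 60 + 38 + 37 = 172
Avg velocity = 172 / 4 = 43.0 points/sprint

43.0 points/sprint


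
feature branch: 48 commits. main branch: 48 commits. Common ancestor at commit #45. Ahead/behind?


Common ancestor: commit #45
feature commits after divergence: 48 - 45 = 3
main commits after divergence: 48 - 45 = 3
feature is 3 commits ahead of main
main is 3 commits ahead of feature

feature ahead: 3, main ahead: 3


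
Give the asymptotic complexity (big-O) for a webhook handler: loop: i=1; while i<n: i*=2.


Reasoning: i doubles each step so iterations are log2(n)
Complexity: O(log n)

O(log n)


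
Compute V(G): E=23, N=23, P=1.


Formula: V(G) = E - N + 2P
V(G) = 23 - 23 + 2*1
V(G) = 0 + 2
V(G) = 2

2


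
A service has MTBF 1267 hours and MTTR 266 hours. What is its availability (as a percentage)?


Availability = MTBF / (MTBF + MTTR)
Availability = 1267 / (1267 + 266)
Availability = 1267 / 1533
Availability = 82.6484%

82.6484%


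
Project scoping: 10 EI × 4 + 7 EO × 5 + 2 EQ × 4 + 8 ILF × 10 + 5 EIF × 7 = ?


UFP = EI*4 + EO*5 + EQ*4 + ILF*10 + EIF*7
UFP = 10*4 + 7*5 + 2*4 + 8*10 + 5*7
UFP = 40 + 35 + 8 + 80 + 35
UFP = 198

198


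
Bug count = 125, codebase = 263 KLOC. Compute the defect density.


Defect density = defects / KLOC
Defect density = 125 / 263
Defect density = 0.475 defects/KLOC

0.475 defects/KLOC


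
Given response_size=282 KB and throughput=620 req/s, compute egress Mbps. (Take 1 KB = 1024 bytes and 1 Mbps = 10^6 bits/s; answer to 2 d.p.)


Formula: Mbps = payload_bytes * RPS * 8 / 1e6
Payload per request = 282 KB = 282 * 1024 = 288768 bytes
Total bytes/sec = 288768 * 620 = 179036160
Total bits/sec = 179036160 * 8 = 1432289280
Mbps = 1432289280 / 1e6 = 1432.29

1432.29 Mbps


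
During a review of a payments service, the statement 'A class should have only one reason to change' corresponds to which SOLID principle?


This describes the Single Responsibility Principle (SRP)

Single Responsibility Principle (SRP)


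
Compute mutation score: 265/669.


Mutation score = killed / total * 100
Mutation score = 265 / 669 * 100
Mutation score = 39.61%

39.61%


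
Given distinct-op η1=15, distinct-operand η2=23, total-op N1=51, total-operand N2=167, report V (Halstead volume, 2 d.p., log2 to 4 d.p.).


Formula: V = N * log2(η), where N = N1 + N2 and η = η1 + η2
η = 15 + 23 = 38
N = 51 + 167 = 218
log2(38) ≈ 5.2479
V = 218 * 5.2479 = 1144.04

1144.04


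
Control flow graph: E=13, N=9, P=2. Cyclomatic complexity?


Formula: V(G) = E - N + 2P
V(G) = 13 - 9 + 2*2
V(G) = 4 + 4
V(G) = 8

8


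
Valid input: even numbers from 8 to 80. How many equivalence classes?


Constraint: even integers in [8, 80]
Class 1: x < 8 — out-of-range invalid
Class 2: x in [8,80] but odd — wrong type invalid
Class 3: x in [8,80] and even — valid
Class 4: x > 80 — out-of-range invalid
Total equivalence classes: 4

4 equivalence classes


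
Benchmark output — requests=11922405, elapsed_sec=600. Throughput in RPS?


Formula: throughput = requests / seconds
throughput = 11922405 / 600
throughput = 19870.68 requests/second

19870.68 requests/second


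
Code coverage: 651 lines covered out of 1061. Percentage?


Coverage = covered / total * 100
Coverage = 651 / 1061 * 100
Coverage = 61.36%

61.36%


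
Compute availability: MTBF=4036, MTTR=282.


Availability = MTBF / (MTBF + MTTR)
Availability = 4036 / (4036 + 282)
Availability = 4036 / 4318
Availability = 93.4692%

93.4692%


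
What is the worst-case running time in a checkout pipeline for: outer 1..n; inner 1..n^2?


Reasoning: n times n^2
Complexity: O(n^3)

O(n^3)


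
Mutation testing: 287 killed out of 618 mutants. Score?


Mutation score = killed / total * 100
Mutation score = 287 / 618 * 100
Mutation score = 46.44%

46.44%


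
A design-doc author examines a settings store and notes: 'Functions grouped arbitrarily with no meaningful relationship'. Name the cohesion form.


Reasoning: Worst: random grouping
Type: Coincidental cohesion

Coincidental cohesion


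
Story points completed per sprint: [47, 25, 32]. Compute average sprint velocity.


Formula: Avg velocity = Total points / Number of sprints
Points: [47, 25, 32]
Sum = 47 + 25 + 32 = 104
Avg velocity = 104 / 3 = 34.67 points/sprint

34.67 points/sprint


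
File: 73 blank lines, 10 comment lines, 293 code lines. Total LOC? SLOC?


Total LOC = blank + comment + code
Total LOC = 73 + 10 + 293 = 376
SLOC (source only) = code = 293

Total LOC: 376, SLOC: 293


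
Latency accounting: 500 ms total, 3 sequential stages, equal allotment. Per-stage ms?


Formula: per_stage = total_budget / stages
per_stage = 500 / 3
per_stage = 166.67 ms

166.67 ms


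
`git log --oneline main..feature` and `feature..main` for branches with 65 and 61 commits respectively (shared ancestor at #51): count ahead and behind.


Common ancestor: commit #51
feature commits after divergence: 65 - 51 = 14
main commits after divergence: 61 - 51 = 10
feature is 14 commits ahead of main
main is 10 commits ahead of feature

feature ahead: 14, main ahead: 10


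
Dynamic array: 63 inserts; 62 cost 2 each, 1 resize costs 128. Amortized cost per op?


Formula: Amortized cost = Total cost / Operations
Total cost = (62 * 2) + (1 * 128)
Total cost = 124 + 128 = 252
Amortized = 252 / 63 = 4.0

4.0


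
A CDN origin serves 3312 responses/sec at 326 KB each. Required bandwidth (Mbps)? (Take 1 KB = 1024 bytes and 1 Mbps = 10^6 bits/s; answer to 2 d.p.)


Formula: Mbps = payload_bytes * RPS * 8 / 1e6
Payload per request = 326 KB = 326 * 1024 = 333824 bytes
Total bytes/sec = 333824 * 3312 = 1105625088
Total bits/sec = 1105625088 * 8 = 8845000704
Mbps = 8845000704 / 1e6 = 8845.0

8845.0 Mbps


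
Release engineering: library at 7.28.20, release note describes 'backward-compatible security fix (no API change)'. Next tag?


Current: 7.28.20
Change category: 'backward-compatible security fix (no API change)' → patch bump
SemVer rule: patch bump → increment PATCH (MAJOR and MINOR unchanged)
New: 7.28.21

7.28.21


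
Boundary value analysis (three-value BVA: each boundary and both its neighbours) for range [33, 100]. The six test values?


Range: [33, 100]
Boundaries: just below min, min, min+1, max-1, max, just above max
Values: [32, 33, 34, 99, 100, 101]

[32, 33, 34, 99, 100, 101]


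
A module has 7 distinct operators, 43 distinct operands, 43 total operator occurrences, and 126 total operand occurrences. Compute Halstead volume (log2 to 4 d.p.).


Formula: V = N * log2(η), where N = N1 + N2 and η = η1 + η2
η = 7 + 43 = 50
N = 43 + 126 = 169
log2(50) ≈ 5.6439
V = 169 * 5.6439 = 953.82

953.82


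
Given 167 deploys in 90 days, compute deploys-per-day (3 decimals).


Formula: deployments per day = releases / days
= 167 / 90
= 1.856 deploys/day
(equivalently, 12.99 deploys/week)

1.856 deploys/day


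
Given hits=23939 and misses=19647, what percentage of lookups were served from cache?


Formula: hit rate = hits / (hits + misses) * 100
hit rate = 23939 / (23939 + 19647) * 100
hit rate = 23939 / 43586 * 100
hit rate = 54.92%

54.92%


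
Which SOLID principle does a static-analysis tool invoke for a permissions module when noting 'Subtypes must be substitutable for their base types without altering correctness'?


This describes the Liskov Substitution Principle (LSP)

Liskov Substitution Principle (LSP)


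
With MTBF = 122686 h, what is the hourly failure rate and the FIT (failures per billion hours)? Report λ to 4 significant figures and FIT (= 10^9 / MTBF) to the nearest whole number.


Formula: λ = 1 / MTBF; FIT = λ × 1e9 = 1e9 / MTBF
λ = 1 / 122686 ≈ 8.151e-06 failures/hour
FIT = 1e9 / 122686 ≈ 8151 failures per 1e9 hours (nearest whole number)

λ = 8.151e-06 /h, FIT = 8151


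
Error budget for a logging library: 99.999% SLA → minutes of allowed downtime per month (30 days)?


Formula: allowed downtime = period * (100 - SLA) / 100
Period (month (30 days)) = 43200 minutes
Unavailability fraction = (100 - 99.999) / 100
Allowed downtime = 43200 * (100 - 99.999) / 100
Allowed downtime = 0.432 minutes

0.432 minutes
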